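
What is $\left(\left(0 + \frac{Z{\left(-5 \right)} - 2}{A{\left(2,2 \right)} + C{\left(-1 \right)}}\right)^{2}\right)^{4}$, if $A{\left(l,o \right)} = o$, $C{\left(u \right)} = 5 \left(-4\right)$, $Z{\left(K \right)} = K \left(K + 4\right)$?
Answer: $\frac{1}{1679616} \approx 5.9537 \cdot 10^{-7}$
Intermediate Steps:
$Z{\left(K \right)} = K \left(4 + K\right)$
$C{\left(u \right)} = -20$
$\left(\left(0 + \frac{Z{\left(-5 \right)} - 2}{A{\left(2,2 \right)} + C{\left(-1 \right)}}\right)^{2}\right)^{4} = \left(\left(0 + \frac{- 5 \left(4 - 5\right) - 2}{2 - 20}\right)^{2}\right)^{4} = \left(\left(0 + \frac{\left(-5\right) \left(-1\right) - 2}{-18}\right)^{2}\right)^{4} = \left(\left(0 + \left(5 - 2\right) \left(- \frac{1}{18}\right)\right)^{2}\right)^{4} = \left(\left(0 + 3 \left(- \frac{1}{18}\right)\right)^{2}\right)^{4} = \left(\left(0 - \frac{1}{6}\right)^{2}\right)^{4} = \left(\left(- \frac{1}{6}\right)^{2}\right)^{4} = \left(\frac{1}{36}\right)^{4} = \frac{1}{1679616}$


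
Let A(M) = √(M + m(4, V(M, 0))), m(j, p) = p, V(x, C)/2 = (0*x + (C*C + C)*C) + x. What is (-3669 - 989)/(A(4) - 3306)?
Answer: 1283279/910802 + 2329*√3/2732406 ≈ 1.4104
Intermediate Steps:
V(x, C) = 2*x + 2*C*(C + C²) (V(x, C) = 2*((0*x + (C*C + C)*C) + x) = 2*((0 + (C² + C)*C) + x) = 2*((0 + (C + C²)*C) + x) = 2*((0 + C*(C + C²)) + x) = 2*(C*(C + C²) + x) = 2*(x + C*(C + C²)) = 2*x + 2*C*(C + C²))
A(M) = √3*√M (A(M) = √(M + (2*M + 2*0² + 2*0³)) = √(M + (2*M + 2*0 + 2*0)) = √(M + (2*M + 0 + 0)) = √(M + 2*M) = √(3*M) = √3*√M)
(-3669 - 989)/(A(4) - 3306) = (-3669 - 989)/(√3*√4 - 3306) = -4658/(√3*2 - 3306) = -4658/(2*√3 - 3306) = -4658/(-3306 + 2*√3)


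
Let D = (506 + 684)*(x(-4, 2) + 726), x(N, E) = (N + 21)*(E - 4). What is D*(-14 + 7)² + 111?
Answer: 40350631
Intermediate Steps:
x(N, E) = (-4 + E)*(21 + N) (x(N, E) = (21 + N)*(-4 + E) = (-4 + E)*(21 + N))
D = 823480 (D = (506 + 684)*((-84 - 4*(-4) + 21*2 + 2*(-4)) + 726) = 1190*((-84 + 16 + 42 - 8) + 726) = 1190*(-34 + 726) = 1190*692 = 823480)
D*(-14 + 7)² + 111 = 823480*(-14 + 7)² + 111 = 823480*(-7)² + 111 = 823480*49 + 111 = 40350520 + 111 = 40350631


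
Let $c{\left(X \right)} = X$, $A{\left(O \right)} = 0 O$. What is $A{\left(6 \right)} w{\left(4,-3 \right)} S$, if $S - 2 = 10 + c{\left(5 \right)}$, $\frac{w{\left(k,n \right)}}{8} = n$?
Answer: $0$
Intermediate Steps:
$w{\left(k,n \right)} = 8 n$
$A{\left(O \right)} = 0$
$S = 17$ ($S = 2 + \left(10 + 5\right) = 2 + 15 = 17$)
$A{\left(6 \right)} w{\left(4,-3 \right)} S = 0 \cdot 8 \left(-3\right) 17 = 0 \left(-24\right) 17 = 0 \cdot 17 = 0$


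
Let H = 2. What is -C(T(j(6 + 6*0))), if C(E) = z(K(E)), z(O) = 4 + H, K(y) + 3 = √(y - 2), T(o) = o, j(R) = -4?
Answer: -6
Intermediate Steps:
K(y) = -3 + √(-2 + y) (K(y) = -3 + √(y - 2) = -3 + √(-2 + y))
z(O) = 6 (z(O) = 4 + 2 = 6)
C(E) = 6
-C(T(j(6 + 6*0))) = -1*6 = -6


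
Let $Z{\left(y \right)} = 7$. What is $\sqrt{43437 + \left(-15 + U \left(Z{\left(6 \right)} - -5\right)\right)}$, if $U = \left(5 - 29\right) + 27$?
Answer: $\sqrt{43458} \approx 208.47$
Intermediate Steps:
$U = 3$ ($U = -24 + 27 = 3$)
$\sqrt{43437 + \left(-15 + U \left(Z{\left(6 \right)} - -5\right)\right)} = \sqrt{43437 - \left(15 - 3 \left(7 - -5\right)\right)} = \sqrt{43437 - \left(15 - 3 \left(7 + 5\right)\right)} = \sqrt{43437 + \left(-15 + 3 \cdot 12\right)} = \sqrt{43437 + \left(-15 + 36\right)} = \sqrt{43437 + 21} = \sqrt{43458}$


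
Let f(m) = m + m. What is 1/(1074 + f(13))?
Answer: 1/1100 ≈ 0.00090909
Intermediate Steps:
f(m) = 2*m
1/(1074 + f(13)) = 1/(1074 + 2*13) = 1/(1074 + 26) = 1/1100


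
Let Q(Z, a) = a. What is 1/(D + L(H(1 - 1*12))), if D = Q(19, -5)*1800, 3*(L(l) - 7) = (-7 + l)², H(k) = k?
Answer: -1/8885 ≈ -0.00011255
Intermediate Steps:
L(l) = 7 + (-7 + l)²/3
D = -9000 (D = -5*1800 = -9000)
1/(D + L(H(1 - 1*12))) = 1/(-9000 + (7 + (-7 + (1 - 1*12))²/3)) = 1/(-9000 + (7 + (-7 + (1 - 12))²/3)) = 1/(-9000 + (7 + (-7 - 11)²/3)) = 1/(-9000 + (7 + (⅓)*(-18)²)) = 1/(-9000 + (7 + (⅓)*324)) = 1/(-9000 + (7 + 108)) = 1/(-9000 + 115) = 1/(-8885) = -1/8885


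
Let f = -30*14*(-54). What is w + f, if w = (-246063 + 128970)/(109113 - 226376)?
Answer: 2659641933/117263 ≈ 22681.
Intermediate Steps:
f = 22680 (f = -420*(-54) = 22680)
w = 117093/117263 (w = -117093/(-117263) = -117093*(-1/117263) = 117093/117263 ≈ 0.99855)
w + f = 117093/117263 + 22680 = 2659641933/117263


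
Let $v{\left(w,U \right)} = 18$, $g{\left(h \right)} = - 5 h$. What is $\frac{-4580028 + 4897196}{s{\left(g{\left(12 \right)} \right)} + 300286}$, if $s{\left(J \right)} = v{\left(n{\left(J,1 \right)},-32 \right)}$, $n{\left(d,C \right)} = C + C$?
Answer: $\frac{19823}{18769} \approx 1.0562$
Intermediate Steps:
$n{\left(d,C \right)} = 2 C$
$s{\left(J \right)} = 18$
$\frac{-4580028 + 4897196}{s{\left(g{\left(12 \right)} \right)} + 300286} = \frac{-4580028 + 4897196}{18 + 300286} = \frac{317168}{300304} = 317168 \cdot \frac{1}{300304} = \frac{19823}{18769}$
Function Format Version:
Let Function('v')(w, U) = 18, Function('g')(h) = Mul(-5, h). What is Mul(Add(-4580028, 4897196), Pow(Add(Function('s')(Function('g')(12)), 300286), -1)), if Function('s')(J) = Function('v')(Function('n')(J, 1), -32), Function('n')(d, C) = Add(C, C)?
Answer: Rational(19823, 18769) ≈ 1.0562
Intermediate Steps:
Function('n')(d, C) = Mul(2, C)
Function('s')(J) = 18
Mul(Add(-4580028, 4897196), Pow(Add(Function('s')(Function('g')(12)), 300286), -1)) = Mul(Add(-4580028, 4897196), Pow(Add(18, 300286), -1)) = Mul(317168, Pow(300304, -1)) = Mul(317168, Rational(1, 300304)) = Rational(19823, 18769)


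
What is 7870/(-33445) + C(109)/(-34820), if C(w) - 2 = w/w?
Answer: -54826747/232910980 ≈ -0.23540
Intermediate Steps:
C(w) = 3 (C(w) = 2 + w/w = 2 + 1 = 3)
7870/(-33445) + C(109)/(-34820) = 7870/(-33445) + 3/(-34820) = 7870*(-1/33445) + 3*(-1/34820) = -1574/6689 - 3/34820 = -54826747/232910980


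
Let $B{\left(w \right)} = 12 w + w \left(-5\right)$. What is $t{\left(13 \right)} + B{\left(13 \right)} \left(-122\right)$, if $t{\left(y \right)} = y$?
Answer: $-11089$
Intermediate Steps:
$B{\left(w \right)} = 7 w$ ($B{\left(w \right)} = 12 w - 5 w = 7 w$)
$t{\left(13 \right)} + B{\left(13 \right)} \left(-122\right) = 13 + 7 \cdot 13 \left(-122\right) = 13 + 91 \left(-122\right) = 13 - 11102 = -11089$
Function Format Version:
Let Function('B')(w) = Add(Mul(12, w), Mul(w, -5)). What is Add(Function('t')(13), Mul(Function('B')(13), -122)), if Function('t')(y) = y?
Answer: -11089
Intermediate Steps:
Function('B')(w) = Mul(7, w) (Function('B')(w) = Add(Mul(12, w), Mul(-5, w)) = Mul(7, w))
Add(Function('t')(13), Mul(Function('B')(13), -122)) = Add(13, Mul(Mul(7, 13), -122)) = Add(13, Mul(91, -122)) = Add(13, -11102) = -11089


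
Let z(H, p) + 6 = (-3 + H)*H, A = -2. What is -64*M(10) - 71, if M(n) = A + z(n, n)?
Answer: -4039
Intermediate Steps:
z(H, p) = -6 + H*(-3 + H) (z(H, p) = -6 + (-3 + H)*H = -6 + H*(-3 + H))
M(n) = -8 + n² - 3*n (M(n) = -2 + (-6 + n² - 3*n) = -8 + n² - 3*n)
-64*M(10) - 71 = -64*(-8 + 10² - 3*10) - 71 = -64*(-8 + 100 - 30) - 71 = -64*62 - 71 = -3968 - 71 = -4039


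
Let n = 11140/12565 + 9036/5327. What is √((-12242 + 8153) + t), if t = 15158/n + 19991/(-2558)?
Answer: √4419885923116361302249/1579383382 ≈ 42.094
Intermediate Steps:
n = 4939432/1912393 (n = 11140*(1/12565) + 9036*(1/5327) = 2228/2513 + 9036/5327 = 4939432/1912393 ≈ 2.5829)
t = 18513173907335/3158766764 (t = 15158/(4939432/1912393) + 19991/(-2558) = 15158*(1912393/4939432) + 19991*(-1/2558) = 14494026547/2469716 - 19991/2558 = 18513173907335/3158766764 ≈ 5860.9)
√((-12242 + 8153) + t) = √((-12242 + 8153) + 18513173907335/3158766764) = √(-4089 + 18513173907335/3158766764) = √(5596976609339/3158766764) = √4419885923116361302249/1579383382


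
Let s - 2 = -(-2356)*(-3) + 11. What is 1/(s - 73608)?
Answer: -1/80663 ≈ -1.2397e-5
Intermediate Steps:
s = -7055 (s = 2 + (-(-2356)*(-3) + 11) = 2 + (-124*57 + 11) = 2 + (-7068 + 11) = 2 - 7057 = -7055)
1/(s - 73608) = 1/(-7055 - 73608) = 1/(-80663) = -1/80663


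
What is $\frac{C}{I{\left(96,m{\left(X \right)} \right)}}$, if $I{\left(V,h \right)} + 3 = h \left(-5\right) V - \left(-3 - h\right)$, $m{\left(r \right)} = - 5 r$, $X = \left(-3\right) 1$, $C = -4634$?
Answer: $\frac{4634}{7185} \approx 0.64495$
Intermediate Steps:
$X = -3$
$I{\left(V,h \right)} = h - 5 V h$ ($I{\left(V,h \right)} = -3 - \left(-3 - h - h \left(-5\right) V\right) = -3 + \left(- 5 h V + \left(3 + h\right)\right) = -3 - \left(-3 - h + 5 V h\right) = -3 + \left(3 + h - 5 V h\right) = h - 5 V h$)
$\frac{C}{I{\left(96,m{\left(X \right)} \right)}} = - \frac{4634}{\left(-5\right) \left(-3\right) \left(1 - 480\right)} = - \frac{4634}{15 \left(1 - 480\right)} = - \frac{4634}{15 \left(-479\right)} = - \frac{4634}{-7185} = \left(-4634\right) \left(- \frac{1}{7185}\right) = \frac{4634}{7185}$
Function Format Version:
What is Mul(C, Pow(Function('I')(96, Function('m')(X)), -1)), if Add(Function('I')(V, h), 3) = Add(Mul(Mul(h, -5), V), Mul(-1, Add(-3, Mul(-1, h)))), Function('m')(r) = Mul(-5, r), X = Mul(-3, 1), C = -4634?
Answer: Rational(4634, 7185) ≈ 0.64495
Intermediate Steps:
X = -3
Function('I')(V, h) = Add(h, Mul(-5, V, h)) (Function('I')(V, h) = Add(-3, Add(Mul(Mul(h, -5), V), Mul(-1, Add(-3, Mul(-1, h))))) = Add(-3, Add(Mul(Mul(-5, h), V), Add(3, h))) = Add(-3, Add(Mul(-5, V, h), Add(3, h))) = Add(-3, Add(3, h, Mul(-5, V, h))) = Add(h, Mul(-5, V, h)))
Mul(C, Pow(Function('I')(96, Function('m')(X)), -1)) = Mul(-4634, Pow(Mul(Mul(-5, -3), Add(1, Mul(-5, 96))), -1)) = Mul(-4634, Pow(Mul(15, Add(1, -480)), -1)) = Mul(-4634, Pow(Mul(15, -479), -1)) = Mul(-4634, Pow(-7185, -1)) = Mul(-4634, Rational(-1, 7185)) = Rational(4634, 7185)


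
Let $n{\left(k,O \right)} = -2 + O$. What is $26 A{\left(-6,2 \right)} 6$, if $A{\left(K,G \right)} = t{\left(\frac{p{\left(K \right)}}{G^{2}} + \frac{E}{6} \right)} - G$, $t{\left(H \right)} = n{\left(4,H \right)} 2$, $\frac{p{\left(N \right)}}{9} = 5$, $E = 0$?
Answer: $2574$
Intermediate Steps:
$p{\left(N \right)} = 45$ ($p{\left(N \right)} = 9 \cdot 5 = 45$)
$t{\left(H \right)} = -4 + 2 H$ ($t{\left(H \right)} = \left(-2 + H\right) 2 = -4 + 2 H$)
$A{\left(K,G \right)} = -4 - G + \frac{90}{G^{2}}$ ($A{\left(K,G \right)} = \left(-4 + 2 \left(\frac{45}{G^{2}} + \frac{0}{6}\right)\right) - G = \left(-4 + 2 \left(\frac{45}{G^{2}} + 0 \cdot \frac{1}{6}\right)\right) - G = \left(-4 + 2 \left(\frac{45}{G^{2}} + 0\right)\right) - G = \left(-4 + 2 \frac{45}{G^{2}}\right) - G = \left(-4 + \frac{90}{G^{2}}\right) - G = -4 - G + \frac{90}{G^{2}}$)
$26 A{\left(-6,2 \right)} 6 = 26 \left(-4 - 2 + \frac{90}{4}\right) 6 = 26 \left(-4 - 2 + 90 \cdot \frac{1}{4}\right) 6 = 26 \left(-4 - 2 + \frac{45}{2}\right) 6 = 26 \cdot \frac{33}{2} \cdot 6 = 429 \cdot 6 = 2574$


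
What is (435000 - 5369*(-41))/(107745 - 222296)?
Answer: -655129/114551 ≈ -5.7191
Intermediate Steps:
(435000 - 5369*(-41))/(107745 - 222296) = (435000 + 220129)/(-114551) = 655129*(-1/114551) = -655129/114551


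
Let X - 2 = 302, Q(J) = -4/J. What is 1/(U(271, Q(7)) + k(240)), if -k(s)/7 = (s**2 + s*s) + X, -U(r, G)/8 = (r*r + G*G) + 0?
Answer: -49/68406872 ≈ -7.1630e-7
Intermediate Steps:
U(r, G) = -8*G**2 - 8*r**2 (U(r, G) = -8*((r*r + G*G) + 0) = -8*((r**2 + G**2) + 0) = -8*((G**2 + r**2) + 0) = -8*(G**2 + r**2) = -8*G**2 - 8*r**2)
X = 304 (X = 2 + 302 = 304)
k(s) = -2128 - 14*s**2 (k(s) = -7*((s**2 + s*s) + 304) = -7*((s**2 + s**2) + 304) = -7*(2*s**2 + 304) = -7*(304 + 2*s**2) = -2128 - 14*s**2)
1/(U(271, Q(7)) + k(240)) = 1/((-8*(-4/7)**2 - 8*271**2) + (-2128 - 14*240**2)) = 1/((-8*(-4*1/7)**2 - 8*73441) + (-2128 - 14*57600)) = 1/((-8*(-4/7)**2 - 587528) + (-2128 - 806400)) = 1/((-8*16/49 - 587528) - 808528) = 1/((-128/49 - 587528) - 808528) = 1/(-28789000/49 - 808528) = 1/(-68406872/49) = -49/68406872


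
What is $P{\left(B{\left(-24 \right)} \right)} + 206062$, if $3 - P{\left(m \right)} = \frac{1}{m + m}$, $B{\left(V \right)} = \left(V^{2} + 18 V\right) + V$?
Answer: $\frac{49455599}{240} \approx 2.0607 \cdot 10^{5}$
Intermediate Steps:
$B{\left(V \right)} = V^{2} + 19 V$
$P{\left(m \right)} = 3 - \frac{1}{2 m}$ ($P{\left(m \right)} = 3 - \frac{1}{m + m} = 3 - \frac{1}{2 m}$)
$P{\left(B{\left(-24 \right)} \right)} + 206062 = \left(3 - \frac{1}{2 \left(- 24 \left(19 - 24\right)\right)}\right) + 206062 = \left(3 - \frac{1}{2 \left(\left(-24\right) \left(-5\right)\right)}\right) + 206062 = \left(3 - \frac{1}{2 \cdot 120}\right) + 206062 = \left(3 - \frac{1}{240}\right) + 206062 = \frac{719}{240} + 206062 = \frac{49455599}{240}$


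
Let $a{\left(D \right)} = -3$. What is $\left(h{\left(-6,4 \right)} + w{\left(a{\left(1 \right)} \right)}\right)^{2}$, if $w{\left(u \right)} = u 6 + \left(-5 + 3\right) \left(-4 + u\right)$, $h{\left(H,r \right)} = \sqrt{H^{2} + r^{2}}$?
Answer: $68 - 16 \sqrt{13} \approx 10.311$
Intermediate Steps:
$w{\left(u \right)} = 8 + 4 u$ ($w{\left(u \right)} = 6 u - 2 \left(-4 + u\right) = 6 u - \left(-8 + 2 u\right) = 8 + 4 u$)
$\left(h{\left(-6,4 \right)} + w{\left(a{\left(1 \right)} \right)}\right)^{2} = \left(\sqrt{\left(-6\right)^{2} + 4^{2}} + \left(8 + 4 \left(-3\right)\right)\right)^{2} = \left(\sqrt{36 + 16} + \left(8 - 12\right)\right)^{2} = \left(\sqrt{52} - 4\right)^{2} = \left(2 \sqrt{13} - 4\right)^{2} = \left(-4 + 2 \sqrt{13}\right)^{2}$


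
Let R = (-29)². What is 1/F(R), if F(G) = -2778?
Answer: -1/2778 ≈ -0.00035997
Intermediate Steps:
R = 841
1/F(R) = 1/(-2778) = -1/2778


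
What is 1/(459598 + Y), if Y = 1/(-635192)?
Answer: 635192/291932972815 ≈ 2.1758e-6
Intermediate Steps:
Y = -1/635192 ≈ -1.5743e-6
1/(459598 + Y) = 1/(459598 - 1/635192) = 1/(291932972815/635192) = 635192/291932972815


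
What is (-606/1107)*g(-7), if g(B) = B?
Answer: 1414/369 ≈ 3.8320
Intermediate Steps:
(-606/1107)*g(-7) = -606/1107*(-7) = -606*1/1107*(-7) = -202/369*(-7) = 1414/369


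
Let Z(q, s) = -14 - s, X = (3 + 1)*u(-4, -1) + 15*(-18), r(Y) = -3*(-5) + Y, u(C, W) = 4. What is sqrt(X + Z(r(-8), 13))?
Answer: I*sqrt(281) ≈ 16.763*I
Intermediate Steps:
r(Y) = 15 + Y
X = -254 (X = (3 + 1)*4 + 15*(-18) = 4*4 - 270 = 16 - 270 = -254)
sqrt(X + Z(r(-8), 13)) = sqrt(-254 + (-14 - 1*13)) = sqrt(-254 + (-14 - 13)) = sqrt(-254 - 27) = sqrt(-281) = I*sqrt(281)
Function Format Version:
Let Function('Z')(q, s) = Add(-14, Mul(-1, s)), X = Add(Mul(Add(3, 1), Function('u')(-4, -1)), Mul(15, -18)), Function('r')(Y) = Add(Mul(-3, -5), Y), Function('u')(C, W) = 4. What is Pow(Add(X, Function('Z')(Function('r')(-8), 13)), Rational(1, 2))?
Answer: Mul(I, Pow(281, Rational(1, 2))) ≈ Mul(16.763, I)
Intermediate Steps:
Function('r')(Y) = Add(15, Y)
X = -254 (X = Add(Mul(Add(3, 1), 4), Mul(15, -18)) = Add(Mul(4, 4), -270) = Add(16, -270) = -254)
Pow(Add(X, Function('Z')(Function('r')(-8), 13)), Rational(1, 2)) = Pow(Add(-254, Add(-14, Mul(-1, 13))), Rational(1, 2)) = Pow(Add(-254, Add(-14, -13)), Rational(1, 2)) = Pow(Add(-254, -27), Rational(1, 2)) = Pow(-281, Rational(1, 2)) = Mul(I, Pow(281, Rational(1, 2)))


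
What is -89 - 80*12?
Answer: -1049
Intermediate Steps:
-89 - 80*12 = -89 - 960 = -1049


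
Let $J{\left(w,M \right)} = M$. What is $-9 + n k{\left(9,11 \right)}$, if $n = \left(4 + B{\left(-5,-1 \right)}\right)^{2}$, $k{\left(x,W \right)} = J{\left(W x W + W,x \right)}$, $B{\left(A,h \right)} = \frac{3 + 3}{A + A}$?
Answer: $\frac{2376}{25} \approx 95.04$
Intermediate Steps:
$B{\left(A,h \right)} = \frac{3}{A}$ ($B{\left(A,h \right)} = \frac{6}{2 A} = 6 \frac{1}{2 A} = \frac{3}{A}$)
$k{\left(x,W \right)} = x$
$n = \frac{289}{25}$ ($n = \left(4 + \frac{3}{-5}\right)^{2} = \left(4 + 3 \left(- \frac{1}{5}\right)\right)^{2} = \left(4 - \frac{3}{5}\right)^{2} = \left(\frac{17}{5}\right)^{2} = \frac{289}{25} \approx 11.56$)
$-9 + n k{\left(9,11 \right)} = -9 + \frac{289}{25} \cdot 9 = -9 + \frac{2601}{25} = \frac{2376}{25}$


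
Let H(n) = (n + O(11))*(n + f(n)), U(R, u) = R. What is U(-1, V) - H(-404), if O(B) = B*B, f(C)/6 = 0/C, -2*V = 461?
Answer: -114333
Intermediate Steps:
V = -461/2 (V = -½*461 = -461/2 ≈ -230.50)
f(C) = 0 (f(C) = 6*(0/C) = 6*0 = 0)
O(B) = B²
H(n) = n*(121 + n) (H(n) = (n + 11²)*(n + 0) = (n + 121)*n = (121 + n)*n = n*(121 + n))
U(-1, V) - H(-404) = -1 - (-404)*(121 - 404) = -1 - (-404)*(-283) = -1 - 1*114332 = -1 - 114332 = -114333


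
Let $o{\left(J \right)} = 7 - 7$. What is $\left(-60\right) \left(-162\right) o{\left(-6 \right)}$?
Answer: $0$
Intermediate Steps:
$o{\left(J \right)} = 0$ ($o{\left(J \right)} = 7 - 7 = 0$)
$\left(-60\right) \left(-162\right) o{\left(-6 \right)} = \left(-60\right) \left(-162\right) 0 = 9720 \cdot 0 = 0$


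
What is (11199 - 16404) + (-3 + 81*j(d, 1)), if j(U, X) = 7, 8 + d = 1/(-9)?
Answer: -4641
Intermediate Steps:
d = -73/9 (d = -8 + 1/(-9) = -8 - ⅑ = -73/9 ≈ -8.1111)
(11199 - 16404) + (-3 + 81*j(d, 1)) = (11199 - 16404) + (-3 + 81*7) = -5205 + (-3 + 567) = -5205 + 564 = -4641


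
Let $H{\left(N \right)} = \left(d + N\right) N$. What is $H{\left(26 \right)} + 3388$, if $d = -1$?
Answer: $4038$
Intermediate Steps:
$H{\left(N \right)} = N \left(-1 + N\right)$ ($H{\left(N \right)} = \left(-1 + N\right) N = N \left(-1 + N\right)$)
$H{\left(26 \right)} + 3388 = 26 \left(-1 + 26\right) + 3388 = 26 \cdot 25 + 3388 = 650 + 3388 = 4038$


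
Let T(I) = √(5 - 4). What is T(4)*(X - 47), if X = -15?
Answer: -62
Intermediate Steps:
T(I) = 1 (T(I) = √1 = 1)
T(4)*(X - 47) = 1*(-15 - 47) = 1*(-62) = -62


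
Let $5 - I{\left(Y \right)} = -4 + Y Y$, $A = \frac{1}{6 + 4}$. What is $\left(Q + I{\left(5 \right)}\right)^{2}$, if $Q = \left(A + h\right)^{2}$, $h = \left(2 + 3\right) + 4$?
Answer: $\frac{44635761}{10000} \approx 4463.6$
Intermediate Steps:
$A = \frac{1}{10} \approx 0.1$
$h = 9$ ($h = 5 + 4 = 9$)
$I{\left(Y \right)} = 9 - Y^{2}$ ($I{\left(Y \right)} = 5 - \left(-4 + Y Y\right) = 5 - \left(-4 + Y^{2}\right) = 9 - Y^{2}$)
$Q = \frac{8281}{100}$ ($Q = \left(\frac{1}{10} + 9\right)^{2} = \left(\frac{91}{10}\right)^{2} = \frac{8281}{100} \approx 82.81$)
$\left(Q + I{\left(5 \right)}\right)^{2} = \left(\frac{8281}{100} + \left(9 - 5^{2}\right)\right)^{2} = \left(\frac{8281}{100} + \left(9 - 25\right)\right)^{2} = \left(\frac{8281}{100} - 16\right)^{2} = \left(\frac{6681}{100}\right)^{2} = \frac{44635761}{10000}$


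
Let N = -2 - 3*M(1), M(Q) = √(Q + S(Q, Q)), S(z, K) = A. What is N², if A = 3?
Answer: 64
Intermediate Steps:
S(z, K) = 3
M(Q) = √(3 + Q) (M(Q) = √(Q + 3) = √(3 + Q))
N = -8 (N = -2 - 3*√(3 + 1) = -2 - 3*√4 = -2 - 3*2 = -2 - 6 = -8)
N² = (-8)² = 64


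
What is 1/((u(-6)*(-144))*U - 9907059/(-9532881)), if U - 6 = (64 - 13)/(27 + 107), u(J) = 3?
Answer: -212901009/586622896709 ≈ -0.00036293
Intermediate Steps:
U = 855/134 (U = 6 + (64 - 13)/(27 + 107) = 6 + 51/134 = 855/134 ≈ 6.3806)
1/((u(-6)*(-144))*U - 9907059/(-9532881)) = 1/((3*(-144))*(855/134) - 9907059/(-9532881)) = 1/(-432*855/134 - 9907059*(-1/9532881)) = 1/(-184680/67 + 3302353/3177627) = 1/(-586622896709/212901009) = -212901009/586622896709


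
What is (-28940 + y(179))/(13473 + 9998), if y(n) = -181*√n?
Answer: -28940/23471 - 181*√179/23471 ≈ -1.3362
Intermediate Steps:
(-28940 + y(179))/(13473 + 9998) = (-28940 - 181*√179)/(13473 + 9998) = (-28940 - 181*√179)/23471 = (-28940 - 181*√179)*(1/23471) = -28940/23471 - 181*√179/23471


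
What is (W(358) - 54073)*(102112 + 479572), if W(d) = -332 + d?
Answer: -31438275148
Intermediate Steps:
(W(358) - 54073)*(102112 + 479572) = ((-332 + 358) - 54073)*(102112 + 479572) = (26 - 54073)*581684 = -54047*581684 = -31438275148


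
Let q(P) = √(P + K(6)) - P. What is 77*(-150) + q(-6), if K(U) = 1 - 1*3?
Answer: -11544 + 2*I*√2 ≈ -11544.0 + 2.8284*I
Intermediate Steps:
K(U) = -2 (K(U) = 1 - 3 = -2)
q(P) = √(-2 + P) - P (q(P) = √(P - 2) - P = √(-2 + P) - P)
77*(-150) + q(-6) = 77*(-150) + (√(-2 - 6) - 1*(-6)) = -11550 + (√(-8) + 6) = -11550 + (2*I*√2 + 6) = -11550 + (6 + 2*I*√2) = -11544 + 2*I*√2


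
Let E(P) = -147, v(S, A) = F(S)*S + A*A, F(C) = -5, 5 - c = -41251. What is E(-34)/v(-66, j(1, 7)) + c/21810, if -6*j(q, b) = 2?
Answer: 15619491/10799585 ≈ 1.4463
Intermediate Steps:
c = 41256 (c = 5 - 1*(-41251) = 5 + 41251 = 41256)
j(q, b) = -1/3 (j(q, b) = -1/6*2 = -1/3)
v(S, A) = A**2 - 5*S (v(S, A) = -5*S + A*A = -5*S + A**2 = A**2 - 5*S)
E(-34)/v(-66, j(1, 7)) + c/21810 = -147/((-1/3)**2 - 5*(-66)) + 41256/21810 = -147/(1/9 + 330) + 41256*(1/21810) = -147/2971/9 + 6876/3635 = -147*9/2971 + 6876/3635 = -1323/2971 + 6876/3635 = 15619491/10799585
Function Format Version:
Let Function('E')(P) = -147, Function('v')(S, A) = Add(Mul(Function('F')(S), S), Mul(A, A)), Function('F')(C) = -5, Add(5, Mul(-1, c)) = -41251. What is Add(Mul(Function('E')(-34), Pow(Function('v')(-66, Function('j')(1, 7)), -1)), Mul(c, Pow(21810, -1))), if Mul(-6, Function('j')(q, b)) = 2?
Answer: Rational(15619491, 10799585) ≈ 1.4463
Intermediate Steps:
c = 41256 (c = Add(5, Mul(-1, -41251)) = Add(5, 41251) = 41256)
Function('j')(q, b) = Rational(-1, 3) (Function('j')(q, b) = Mul(Rational(-1, 6), 2) = Rational(-1, 3))
Function('v')(S, A) = Add(Pow(A, 2), Mul(-5, S)) (Function('v')(S, A) = Add(Mul(-5, S), Mul(A, A)) = Add(Mul(-5, S), Pow(A, 2)) = Add(Pow(A, 2), Mul(-5, S)))
Add(Mul(Function('E')(-34), Pow(Function('v')(-66, Function('j')(1, 7)), -1)), Mul(c, Pow(21810, -1))) = Add(Mul(-147, Pow(Add(Pow(Rational(-1, 3), 2), Mul(-5, -66)), -1)), Mul(41256, Pow(21810, -1))) = Add(Mul(-147, Pow(Add(Rational(1, 9), 330), -1)), Mul(41256, Rational(1, 21810))) = Add(Mul(-147, Pow(Rational(2971, 9), -1)), Rational(6876, 3635)) = Add(Mul(-147, Rational(9, 2971)), Rational(6876, 3635)) = Add(Rational(-1323, 2971), Rational(6876, 3635)) = Rational(15619491, 10799585)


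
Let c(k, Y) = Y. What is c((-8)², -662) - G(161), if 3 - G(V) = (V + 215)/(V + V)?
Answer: -106877/161 ≈ -663.83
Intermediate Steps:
G(V) = 3 - (215 + V)/(2*V) (G(V) = 3 - (V + 215)/(V + V) = 3 - (215 + V)/(2*V))
c((-8)², -662) - G(161) = -662 - 5*(-43 + 161)/(2*161) = -662 - 5*118/(2*161) = -662 - 1*295/161 = -662 - 295/161 = -106877/161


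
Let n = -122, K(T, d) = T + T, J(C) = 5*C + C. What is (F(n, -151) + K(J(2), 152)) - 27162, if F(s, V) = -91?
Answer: -27229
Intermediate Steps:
J(C) = 6*C
K(T, d) = 2*T
(F(n, -151) + K(J(2), 152)) - 27162 = (-91 + 2*(6*2)) - 27162 = (-91 + 2*12) - 27162 = (-91 + 24) - 27162 = -67 - 27162 = -27229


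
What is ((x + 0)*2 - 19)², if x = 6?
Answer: 49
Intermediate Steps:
((x + 0)*2 - 19)² = ((6 + 0)*2 - 19)² = (6*2 - 19)² = (12 - 19)² = (-7)² = 49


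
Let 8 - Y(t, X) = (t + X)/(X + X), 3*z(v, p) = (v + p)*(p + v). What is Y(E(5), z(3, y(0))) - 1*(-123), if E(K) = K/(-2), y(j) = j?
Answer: 1571/12 ≈ 130.92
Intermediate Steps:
E(K) = -K/2 (E(K) = K*(-1/2) = -K/2)
z(v, p) = (p + v)**2/3 (z(v, p) = ((v + p)*(p + v))/3 = ((p + v)*(p + v))/3 = (p + v)**2/3)
Y(t, X) = 8 - (X + t)/(2*X) (Y(t, X) = 8 - (t + X)/(X + X) = 8 - (X + t)/(2*X))
Y(E(5), z(3, y(0))) - 1*(-123) = (-(-1)*5/2 + 15*((0 + 3)**2/3))/(2*(((0 + 3)**2/3))) - 1*(-123) = (-1*(-5/2) + 15*((1/3)*3**2))/(2*(((1/3)*3**2))) + 123 = (5/2 + 15*((1/3)*9))/(2*(((1/3)*9))) + 123 = (1/2)*(5/2 + 15*3)/3 + 123 = (1/2)*(1/3)*(5/2 + 45) + 123 = (1/2)*(1/3)*(95/2) + 123 = 95/12 + 123 = 1571/12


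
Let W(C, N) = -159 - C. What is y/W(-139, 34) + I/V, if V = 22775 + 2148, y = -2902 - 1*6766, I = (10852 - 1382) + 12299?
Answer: 60347736/124615 ≈ 484.27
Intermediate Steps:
I = 21769 (I = 9470 + 12299 = 21769)
y = -9668 (y = -2902 - 6766 = -9668)
V = 24923
y/W(-139, 34) + I/V = -9668/(-159 - 1*(-139)) + 21769/24923 = -9668/(-159 + 139) + 21769*(1/24923) = -9668/(-20) + 21769/24923 = -9668*(-1/20) + 21769/24923 = 2417/5 + 21769/24923 = 60347736/124615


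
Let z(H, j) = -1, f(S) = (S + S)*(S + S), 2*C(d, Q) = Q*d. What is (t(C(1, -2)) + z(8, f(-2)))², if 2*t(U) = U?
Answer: 9/4 ≈ 2.2500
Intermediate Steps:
C(d, Q) = Q*d/2 (C(d, Q) = (Q*d)/2 = Q*d/2)
t(U) = U/2
f(S) = 4*S² (f(S) = (2*S)*(2*S) = 4*S²)
(t(C(1, -2)) + z(8, f(-2)))² = (((½)*(-2)*1)/2 - 1)² = ((½)*(-1) - 1)² = (-½ - 1)² = (-3/2)² = 9/4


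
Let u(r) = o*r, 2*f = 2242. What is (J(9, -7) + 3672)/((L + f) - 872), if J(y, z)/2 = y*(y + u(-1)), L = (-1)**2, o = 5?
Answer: 1872/125 ≈ 14.976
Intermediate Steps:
f = 1121 (f = (1/2)*2242 = 1121)
u(r) = 5*r
L = 1
J(y, z) = 2*y*(-5 + y) (J(y, z) = 2*(y*(y + 5*(-1))) = 2*(y*(y - 5)) = 2*(y*(-5 + y)) = 2*y*(-5 + y))
(J(9, -7) + 3672)/((L + f) - 872) = (2*9*(-5 + 9) + 3672)/((1 + 1121) - 872) = (2*9*4 + 3672)/(1122 - 872) = (72 + 3672)/250 = 3744*(1/250) = 1872/125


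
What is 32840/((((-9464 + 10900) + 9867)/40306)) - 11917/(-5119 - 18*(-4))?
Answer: 6680591402731/57046241 ≈ 1.1711e+5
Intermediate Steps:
32840/((((-9464 + 10900) + 9867)/40306)) - 11917/(-5119 - 18*(-4)) = 32840/(((1436 + 9867)*(1/40306))) - 11917/(-5119 + 72) = 32840/((11303*(1/40306))) - 11917/(-5047) = 32840/(11303/40306) - 11917*(-1/5047) = 32840*(40306/11303) + 11917/5047 = 1323649040/11303 + 11917/5047 = 6680591402731/57046241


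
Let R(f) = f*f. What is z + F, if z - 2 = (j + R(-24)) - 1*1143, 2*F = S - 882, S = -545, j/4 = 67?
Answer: -2021/2 ≈ -1010.5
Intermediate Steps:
j = 268 (j = 4*67 = 268)
R(f) = f²
F = -1427/2 (F = (-545 - 882)/2 = (½)*(-1427) = -1427/2 ≈ -713.50)
z = -297 (z = 2 + ((268 + (-24)²) - 1*1143) = 2 + ((268 + 576) - 1143) = 2 + (844 - 1143) = 2 - 299 = -297)
z + F = -297 - 1427/2 = -2021/2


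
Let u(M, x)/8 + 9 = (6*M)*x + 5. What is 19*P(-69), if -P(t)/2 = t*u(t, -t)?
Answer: -599284320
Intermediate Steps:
u(M, x) = -32 + 48*M*x (u(M, x) = -72 + 8*((6*M)*x + 5) = -72 + 8*(6*M*x + 5) = -72 + 8*(5 + 6*M*x) = -72 + (40 + 48*M*x) = -32 + 48*M*x)
P(t) = -2*t*(-32 - 48*t**2) (P(t) = -2*t*(-32 + 48*t*(-t)) = -2*t*(-32 - 48*t**2))
19*P(-69) = 19*(64*(-69) + 96*(-69)**3) = 19*(-4416 + 96*(-328509)) = 19*(-4416 - 31536864) = 19*(-31541280) = -599284320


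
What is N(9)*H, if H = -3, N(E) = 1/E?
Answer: -1/3 ≈ -0.33333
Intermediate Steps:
N(9)*H = -3/9 = (1/9)*(-3) = -1/3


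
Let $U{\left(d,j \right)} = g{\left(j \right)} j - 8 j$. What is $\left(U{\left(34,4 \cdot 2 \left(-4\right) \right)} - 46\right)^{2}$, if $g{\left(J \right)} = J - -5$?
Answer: $1153476$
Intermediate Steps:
$g{\left(J \right)} = 5 + J$ ($g{\left(J \right)} = J + 5 = 5 + J$)
$U{\left(d,j \right)} = - 8 j + j \left(5 + j\right)$ ($U{\left(d,j \right)} = \left(5 + j\right) j - 8 j = j \left(5 + j\right) - 8 j = - 8 j + j \left(5 + j\right)$)
$\left(U{\left(34,4 \cdot 2 \left(-4\right) \right)} - 46\right)^{2} = \left(4 \cdot 2 \left(-4\right) \left(-3 + 4 \cdot 2 \left(-4\right)\right) - 46\right)^{2} = \left(8 \left(-4\right) \left(-3 + 8 \left(-4\right)\right) - 46\right)^{2} = \left(- 32 \left(-3 - 32\right) - 46\right)^{2} = \left(\left(-32\right) \left(-35\right) - 46\right)^{2} = \left(1120 - 46\right)^{2} = 1074^{2} = 1153476$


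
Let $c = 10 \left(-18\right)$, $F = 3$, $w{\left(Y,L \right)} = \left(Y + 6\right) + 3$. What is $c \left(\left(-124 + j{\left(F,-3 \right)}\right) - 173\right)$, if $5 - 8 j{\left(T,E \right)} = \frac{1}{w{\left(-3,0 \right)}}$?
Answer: $\frac{213405}{4} \approx 53351.0$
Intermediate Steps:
$w{\left(Y,L \right)} = 9 + Y$ ($w{\left(Y,L \right)} = \left(6 + Y\right) + 3 = 9 + Y$)
$j{\left(T,E \right)} = \frac{29}{48}$ ($j{\left(T,E \right)} = \frac{5}{8} - \frac{1}{8 \left(9 - 3\right)} = \frac{5}{8} - \frac{1}{8 \cdot 6} = \frac{5}{8} - \frac{1}{48} = \frac{29}{48}$)
$c = -180$
$c \left(\left(-124 + j{\left(F,-3 \right)}\right) - 173\right) = - 180 \left(\left(-124 + \frac{29}{48}\right) - 173\right) = - 180 \left(- \frac{5923}{48} - 173\right) = \left(-180\right) \left(- \frac{14227}{48}\right) = \frac{213405}{4}$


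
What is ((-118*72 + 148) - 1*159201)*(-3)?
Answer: 502647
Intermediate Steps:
((-118*72 + 148) - 1*159201)*(-3) = ((-8496 + 148) - 159201)*(-3) = (-8348 - 159201)*(-3) = -167549*(-3) = 502647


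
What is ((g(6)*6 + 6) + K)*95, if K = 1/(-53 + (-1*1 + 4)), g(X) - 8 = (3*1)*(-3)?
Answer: -19/10 ≈ -1.9000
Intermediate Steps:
g(X) = -1 (g(X) = 8 + (3*1)*(-3) = 8 + 3*(-3) = 8 - 9 = -1)
K = -1/50 (K = 1/(-53 + (-1 + 4)) = 1/(-53 + 3) = 1/(-50) = -1/50 ≈ -0.020000)
((g(6)*6 + 6) + K)*95 = ((-1*6 + 6) - 1/50)*95 = ((-6 + 6) - 1/50)*95 = (0 - 1/50)*95 = -1/50*95 = -19/10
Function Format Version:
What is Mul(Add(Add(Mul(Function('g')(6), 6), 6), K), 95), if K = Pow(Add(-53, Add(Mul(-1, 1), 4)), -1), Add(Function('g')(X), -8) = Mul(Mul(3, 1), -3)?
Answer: Rational(-19, 10) ≈ -1.9000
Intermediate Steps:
Function('g')(X) = -1 (Function('g')(X) = Add(8, Mul(Mul(3, 1), -3)) = Add(8, Mul(3, -3)) = Add(8, -9) = -1)
K = Rational(-1, 50) (K = Pow(Add(-53, Add(-1, 4)), -1) = Pow(Add(-53, 3), -1) = Pow(-50, -1) = Rational(-1, 50) ≈ -0.020000)
Mul(Add(Add(Mul(Function('g')(6), 6), 6), K), 95) = Mul(Add(Add(Mul(-1, 6), 6), Rational(-1, 50)), 95) = Mul(Add(Add(-6, 6), Rational(-1, 50)), 95) = Mul(Add(0, Rational(-1, 50)), 95) = Mul(Rational(-1, 50), 95) = Rational(-19, 10)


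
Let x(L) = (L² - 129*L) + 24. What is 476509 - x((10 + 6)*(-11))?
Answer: 422805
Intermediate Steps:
x(L) = 24 + L² - 129*L
476509 - x((10 + 6)*(-11)) = 476509 - (24 + ((10 + 6)*(-11))² - 129*(10 + 6)*(-11)) = 476509 - (24 + (16*(-11))² - 2064*(-11)) = 476509 - (24 + (-176)² - 129*(-176)) = 476509 - (24 + 30976 + 22704) = 476509 - 1*53704 = 476509 - 53704 = 422805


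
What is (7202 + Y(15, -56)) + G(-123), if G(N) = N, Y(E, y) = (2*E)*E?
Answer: 7529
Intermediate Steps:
Y(E, y) = 2*E**2
(7202 + Y(15, -56)) + G(-123) = (7202 + 2*15**2) - 123 = (7202 + 2*225) - 123 = (7202 + 450) - 123 = 7652 - 123 = 7529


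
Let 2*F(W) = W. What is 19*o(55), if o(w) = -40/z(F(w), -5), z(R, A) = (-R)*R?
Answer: 608/605 ≈ 1.0050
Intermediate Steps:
F(W) = W/2
z(R, A) = -R**2
o(w) = 160/w**2 (o(w) = -40*(-4/w**2) = -(-160)/w**2 = 160/w**2)
19*o(55) = 19*(160/55**2) = 19*(160*(1/3025)) = 19*(32/605) = 608/605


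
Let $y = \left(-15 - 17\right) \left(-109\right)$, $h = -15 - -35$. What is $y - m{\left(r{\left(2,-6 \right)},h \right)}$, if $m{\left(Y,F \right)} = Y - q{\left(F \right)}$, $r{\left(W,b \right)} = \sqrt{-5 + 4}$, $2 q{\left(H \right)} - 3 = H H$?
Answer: $\frac{7379}{2} - i \approx 3689.5 - 1.0 i$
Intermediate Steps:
$q{\left(H \right)} = \frac{3}{2} + \frac{H^{2}}{2}$ ($q{\left(H \right)} = \frac{3}{2} + \frac{H H}{2} = \frac{3}{2} + \frac{H^{2}}{2}$)
$r{\left(W,b \right)} = i$ ($r{\left(W,b \right)} = \sqrt{-1} = i$)
$h = 20$ ($h = -15 + 35 = 20$)
$y = 3488$ ($y = \left(-32\right) \left(-109\right) = 3488$)
$m{\left(Y,F \right)} = - \frac{3}{2} + Y - \frac{F^{2}}{2}$ ($m{\left(Y,F \right)} = Y - \left(\frac{3}{2} + \frac{F^{2}}{2}\right) = - \frac{3}{2} + Y - \frac{F^{2}}{2}$)
$y - m{\left(r{\left(2,-6 \right)},h \right)} = 3488 - \left(- \frac{3}{2} + i - \frac{20^{2}}{2}\right) = 3488 - \left(- \frac{3}{2} + i - 200\right) = 3488 - \left(- \frac{403}{2} + i\right) = 3488 + \left(\frac{403}{2} - i\right) = \frac{7379}{2} - i$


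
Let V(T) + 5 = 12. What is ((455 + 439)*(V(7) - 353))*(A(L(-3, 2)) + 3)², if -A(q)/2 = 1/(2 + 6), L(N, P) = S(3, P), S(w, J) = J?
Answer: -9357051/4 ≈ -2.3393e+6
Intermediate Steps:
L(N, P) = P
A(q) = -¼ (A(q) = -2/(2 + 6) = -2/8 = -2*⅛ = -¼)
V(T) = 7 (V(T) = -5 + 12 = 7)
((455 + 439)*(V(7) - 353))*(A(L(-3, 2)) + 3)² = ((455 + 439)*(7 - 353))*(-¼ + 3)² = (894*(-346))*(11/4)² = -309324*121/16 = -9357051/4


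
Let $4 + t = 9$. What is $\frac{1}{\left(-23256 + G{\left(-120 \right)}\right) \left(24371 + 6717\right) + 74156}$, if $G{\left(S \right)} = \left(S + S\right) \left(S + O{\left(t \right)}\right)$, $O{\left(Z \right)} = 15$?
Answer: $\frac{1}{60509228} \approx 1.6526 \cdot 10^{-8}$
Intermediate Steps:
$t = 5$ ($t = -4 + 9 = 5$)
$G{\left(S \right)} = 2 S \left(15 + S\right)$ ($G{\left(S \right)} = \left(S + S\right) \left(S + 15\right) = 2 S \left(15 + S\right)$)
$\frac{1}{\left(-23256 + G{\left(-120 \right)}\right) \left(24371 + 6717\right) + 74156} = \frac{1}{\left(-23256 + 2 \left(-120\right) \left(15 - 120\right)\right) \left(24371 + 6717\right) + 74156} = \frac{1}{\left(-23256 + 2 \left(-120\right) \left(-105\right)\right) 31088 + 74156} = \frac{1}{\left(-23256 + 25200\right) 31088 + 74156} = \frac{1}{1944 \cdot 31088 + 74156} = \frac{1}{60435072 + 74156} = \frac{1}{60509228}$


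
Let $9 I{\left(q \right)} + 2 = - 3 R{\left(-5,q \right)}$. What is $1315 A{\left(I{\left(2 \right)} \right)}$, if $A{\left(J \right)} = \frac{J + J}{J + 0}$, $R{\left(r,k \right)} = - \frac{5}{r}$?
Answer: $2630$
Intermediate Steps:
$I{\left(q \right)} = - \frac{5}{9}$ ($I{\left(q \right)} = - \frac{2}{9} + \frac{\left(-3\right) \left(- \frac{5}{-5}\right)}{9} = - \frac{2}{9} + \frac{\left(-3\right) \left(\left(-5\right) \left(- \frac{1}{5}\right)\right)}{9} = - \frac{2}{9} + \frac{\left(-3\right) 1}{9} = - \frac{2}{9} + \frac{1}{9} \left(-3\right) = - \frac{2}{9} - \frac{1}{3} = - \frac{5}{9}$)
$A{\left(J \right)} = 2$ ($A{\left(J \right)} = \frac{2 J}{J} = 2$)
$1315 A{\left(I{\left(2 \right)} \right)} = 1315 \cdot 2 = 2630$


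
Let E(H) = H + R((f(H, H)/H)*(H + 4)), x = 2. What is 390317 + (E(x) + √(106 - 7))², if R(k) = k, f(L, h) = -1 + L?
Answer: 390441 + 30*√11 ≈ 3.9054e+5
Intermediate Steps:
E(H) = H + (-1 + H)*(4 + H)/H (E(H) = H + ((-1 + H)/H)*(H + 4) = H + ((-1 + H)/H)*(4 + H) = H + (-1 + H)*(4 + H)/H)
390317 + (E(x) + √(106 - 7))² = 390317 + ((3 - 4/2 + 2*2) + √(106 - 7))² = 390317 + ((3 - 4*½ + 4) + √99)² = 390317 + ((3 - 2 + 4) + 3*√11)² = 390317 + (5 + 3*√11)²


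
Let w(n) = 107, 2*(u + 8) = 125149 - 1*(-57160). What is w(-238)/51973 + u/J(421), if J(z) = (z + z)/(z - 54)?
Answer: 8259081831/207892 ≈ 39728.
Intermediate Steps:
u = 182293/2 (u = -8 + (125149 - 1*(-57160))/2 = -8 + (125149 + 57160)/2 = -8 + (1/2)*182309 = -8 + 182309/2 = 182293/2 ≈ 91147.)
J(z) = 2*z/(-54 + z) (J(z) = (2*z)/(-54 + z) = 2*z/(-54 + z))
w(-238)/51973 + u/J(421) = 107/51973 + 182293/(2*((2*421/(-54 + 421)))) = 107*(1/51973) + 182293/(2*((2*421/367))) = 107/51973 + 182293/(2*((2*421*(1/367)))) = 107/51973 + 182293/(2*(842/367)) = 107/51973 + (182293/2)*(367/842) = 107/51973 + 158911/4 = 8259081831/207892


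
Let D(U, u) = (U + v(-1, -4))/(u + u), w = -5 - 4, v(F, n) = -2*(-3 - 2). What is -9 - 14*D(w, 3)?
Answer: -34/3 ≈ -11.333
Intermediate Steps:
v(F, n) = 10 (v(F, n) = -2*(-5) = 10)
w = -9
D(U, u) = (10 + U)/(2*u) (D(U, u) = (U + 10)/(u + u) = (10 + U)/((2*u)) = (10 + U)*(1/(2*u)) = (10 + U)/(2*u))
-9 - 14*D(w, 3) = -9 - 7*(10 - 9)/3 = -9 - 7/3 = -34/3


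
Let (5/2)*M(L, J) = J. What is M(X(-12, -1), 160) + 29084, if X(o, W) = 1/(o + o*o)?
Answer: 29148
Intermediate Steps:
X(o, W) = 1/(o + o²)
M(L, J) = 2*J/5
M(X(-12, -1), 160) + 29084 = (⅖)*160 + 29084 = 64 + 29084 = 29148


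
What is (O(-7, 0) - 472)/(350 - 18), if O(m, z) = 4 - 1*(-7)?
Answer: -461/332 ≈ -1.3886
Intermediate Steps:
O(m, z) = 11 (O(m, z) = 4 + 7 = 11)
(O(-7, 0) - 472)/(350 - 18) = (11 - 472)/(350 - 18) = -461/332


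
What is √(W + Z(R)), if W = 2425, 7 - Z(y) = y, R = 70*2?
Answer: 2*√573 ≈ 47.875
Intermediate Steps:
R = 140
Z(y) = 7 - y
√(W + Z(R)) = √(2425 + (7 - 1*140)) = √(2425 + (7 - 140)) = √(2425 - 133) = √2292 = 2*√573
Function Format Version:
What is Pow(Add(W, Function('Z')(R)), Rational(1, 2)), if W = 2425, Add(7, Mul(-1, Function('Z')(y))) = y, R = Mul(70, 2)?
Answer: Mul(2, Pow(573, Rational(1, 2))) ≈ 47.875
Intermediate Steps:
R = 140
Function('Z')(y) = Add(7, Mul(-1, y))
Pow(Add(W, Function('Z')(R)), Rational(1, 2)) = Pow(Add(2425, Add(7, Mul(-1, 140))), Rational(1, 2)) = Pow(Add(2425, Add(7, -140)), Rational(1, 2)) = Pow(Add(2425, -133), Rational(1, 2)) = Pow(2292, Rational(1, 2)) = Mul(2, Pow(573, Rational(1, 2)))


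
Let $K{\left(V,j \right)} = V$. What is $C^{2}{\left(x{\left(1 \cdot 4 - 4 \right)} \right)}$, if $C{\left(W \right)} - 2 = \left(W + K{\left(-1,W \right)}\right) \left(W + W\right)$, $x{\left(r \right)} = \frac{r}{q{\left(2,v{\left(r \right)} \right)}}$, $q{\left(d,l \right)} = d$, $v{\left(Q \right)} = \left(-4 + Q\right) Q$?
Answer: $4$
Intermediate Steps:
$v{\left(Q \right)} = Q \left(-4 + Q\right)$
$x{\left(r \right)} = \frac{r}{2}$
$C{\left(W \right)} = 2 + 2 W \left(-1 + W\right)$ ($C{\left(W \right)} = 2 + \left(W - 1\right) \left(W + W\right) = 2 + \left(-1 + W\right) 2 W = 2 + 2 W \left(-1 + W\right)$)
$C^{2}{\left(x{\left(1 \cdot 4 - 4 \right)} \right)} = \left(2 - 2 \frac{1 \cdot 4 - 4}{2} + 2 \left(\frac{1 \cdot 4 - 4}{2}\right)^{2}\right)^{2} = \left(2 - 2 \frac{4 - 4}{2} + 2 \left(\frac{4 - 4}{2}\right)^{2}\right)^{2} = \left(2 - 2 \cdot \frac{1}{2} \cdot 0 + 2 \left(\frac{1}{2} \cdot 0\right)^{2}\right)^{2} = \left(2 - 0 + 2 \cdot 0^{2}\right)^{2} = \left(2 + 0 + 2 \cdot 0\right)^{2} = \left(2 + 0 + 0\right)^{2} = 2^{2} = 4$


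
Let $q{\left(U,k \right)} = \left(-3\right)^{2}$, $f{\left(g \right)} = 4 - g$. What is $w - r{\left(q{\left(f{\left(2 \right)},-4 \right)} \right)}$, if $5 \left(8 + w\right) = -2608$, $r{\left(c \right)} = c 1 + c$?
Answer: $- \frac{2738}{5} \approx -547.6$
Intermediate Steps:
$q{\left(U,k \right)} = 9$
$r{\left(c \right)} = 2 c$ ($r{\left(c \right)} = c + c = 2 c$)
$w = - \frac{2648}{5}$ ($w = -8 + \frac{1}{5} \left(-2608\right) = -8 - \frac{2608}{5} = - \frac{2648}{5} \approx -529.6$)
$w - r{\left(q{\left(f{\left(2 \right)},-4 \right)} \right)} = - \frac{2648}{5} - 2 \cdot 9 = - \frac{2648}{5} - 18 = - \frac{2738}{5}$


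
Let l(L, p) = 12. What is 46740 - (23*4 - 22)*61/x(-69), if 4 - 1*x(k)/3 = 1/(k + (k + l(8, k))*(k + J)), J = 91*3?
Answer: 2170269130/46789 ≈ 46384.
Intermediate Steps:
J = 273
x(k) = 12 - 3/(k + (12 + k)*(273 + k)) (x(k) = 12 - 3/(k + (k + 12)*(k + 273)) = 12 - 3/(k + (12 + k)*(273 + k)))
46740 - (23*4 - 22)*61/x(-69) = 46740 - (23*4 - 22)*61/(3*(13103 + 4*(-69)**2 + 1144*(-69))/(3276 + (-69)**2 + 286*(-69))) = 46740 - (92 - 22)*61/(3*(13103 + 4*4761 - 78936)/(3276 + 4761 - 19734)) = 46740 - 70*61/(3*(13103 + 19044 - 78936)/(-11697)) = 46740 - 4270/(3*(-1/11697)*(-46789)) = 46740 - 4270/46789/3899 = 46740 - 4270*3899/46789 = 46740 - 1*16648730/46789 = 46740 - 16648730/46789 = 2170269130/46789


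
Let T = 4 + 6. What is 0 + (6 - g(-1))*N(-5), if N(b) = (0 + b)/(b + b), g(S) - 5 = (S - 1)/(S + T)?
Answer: 11/18 ≈ 0.61111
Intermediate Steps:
T = 10
g(S) = 5 + (-1 + S)/(10 + S) (g(S) = 5 + (S - 1)/(S + 10) = 5 + (-1 + S)/(10 + S))
N(b) = ½ (N(b) = b/((2*b)) = b*(1/(2*b)) = ½)
0 + (6 - g(-1))*N(-5) = 0 + (6 - (49 + 6*(-1))/(10 - 1))*(½) = 0 + (6 - (49 - 6)/9)*(½) = 0 + (6 - 43/9)*(½) = 0 + (11/9)*(½) = 0 + 11/18 = 11/18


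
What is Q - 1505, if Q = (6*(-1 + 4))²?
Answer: -1181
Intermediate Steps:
Q = 324 (Q = (6*3)² = 18² = 324)
Q - 1505 = 324 - 1505 = -1181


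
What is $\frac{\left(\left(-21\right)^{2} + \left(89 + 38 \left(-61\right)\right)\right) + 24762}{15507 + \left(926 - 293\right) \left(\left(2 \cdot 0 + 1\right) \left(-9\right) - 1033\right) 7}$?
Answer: $- \frac{7658}{1533865} \approx -0.0049926$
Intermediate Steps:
$\frac{\left(\left(-21\right)^{2} + \left(89 + 38 \left(-61\right)\right)\right) + 24762}{15507 + \left(926 - 293\right) \left(\left(2 \cdot 0 + 1\right) \left(-9\right) - 1033\right) 7} = \frac{\left(441 + \left(89 - 2318\right)\right) + 24762}{15507 + 633 \left(\left(0 + 1\right) \left(-9\right) - 1033\right) 7} = \frac{\left(441 - 2229\right) + 24762}{15507 + 633 \left(1 \left(-9\right) - 1033\right) 7} = \frac{-1788 + 24762}{15507 + 633 \left(-9 - 1033\right) 7} = \frac{22974}{15507 + 633 \left(-1042\right) 7} = \frac{22974}{15507 - 4617102} = \frac{22974}{-4601595} = 22974 \left(- \frac{1}{4601595}\right) = - \frac{7658}{1533865}$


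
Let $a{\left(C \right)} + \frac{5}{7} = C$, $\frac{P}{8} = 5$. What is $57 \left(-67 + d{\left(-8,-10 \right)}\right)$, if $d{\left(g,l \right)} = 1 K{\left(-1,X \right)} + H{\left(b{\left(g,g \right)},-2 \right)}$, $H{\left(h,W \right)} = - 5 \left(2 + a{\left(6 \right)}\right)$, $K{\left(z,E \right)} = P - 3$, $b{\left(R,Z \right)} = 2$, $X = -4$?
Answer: $- \frac{26505}{7} \approx -3786.4$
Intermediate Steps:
$P = 40$ ($P = 8 \cdot 5 = 40$)
$a{\left(C \right)} = - \frac{5}{7} + C$
$K{\left(z,E \right)} = 37$ ($K{\left(z,E \right)} = 40 - 3 = 37$)
$H{\left(h,W \right)} = - \frac{255}{7}$ ($H{\left(h,W \right)} = - 5 \left(2 + \left(- \frac{5}{7} + 6\right)\right) = - 5 \left(2 + \frac{37}{7}\right) = \left(-5\right) \frac{51}{7} = - \frac{255}{7}$)
$d{\left(g,l \right)} = \frac{4}{7}$ ($d{\left(g,l \right)} = 1 \cdot 37 - \frac{255}{7} = 37 - \frac{255}{7} = \frac{4}{7}$)
$57 \left(-67 + d{\left(-8,-10 \right)}\right) = 57 \left(-67 + \frac{4}{7}\right) = 57 \left(- \frac{465}{7}\right) = - \frac{26505}{7}$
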